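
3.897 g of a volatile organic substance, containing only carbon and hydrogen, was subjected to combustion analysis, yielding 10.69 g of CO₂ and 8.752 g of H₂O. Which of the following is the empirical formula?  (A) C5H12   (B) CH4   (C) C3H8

(B) CH4

mol C = 10.69 g CO₂ ÷ 44.009 g/mol = 0.24290 mol
mol H = 2 × 8.752 g H₂O ÷ 18.015 g/mol = 0.97163 mol
Divide by the smallest (0.24290 mol): C 1.000, H 4.000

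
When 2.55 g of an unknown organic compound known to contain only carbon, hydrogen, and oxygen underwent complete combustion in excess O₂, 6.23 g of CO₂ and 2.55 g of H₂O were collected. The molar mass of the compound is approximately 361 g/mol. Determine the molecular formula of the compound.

C20H40O5

mol C = 6.23 g CO₂ ÷ 44.009 g/mol = 0.1416 mol
mol H = 2 × 2.55 g H₂O ÷ 18.015 g/mol = 0.2831 mol
mass O = 2.55 − (1.700 + 0.2854) = 0.5643 g → mol O = 0.5643 ÷ 15.999 = 0.03527 mol
Divide by the smallest (0.03527 mol): C 4.013, H 8.026, O 1.000
Empirical formula: C4H8O
Empirical-formula mass = 72.11 g/mol; 361 ÷ 72.11 ≈ 5, so the molecular formula is C20H40O5.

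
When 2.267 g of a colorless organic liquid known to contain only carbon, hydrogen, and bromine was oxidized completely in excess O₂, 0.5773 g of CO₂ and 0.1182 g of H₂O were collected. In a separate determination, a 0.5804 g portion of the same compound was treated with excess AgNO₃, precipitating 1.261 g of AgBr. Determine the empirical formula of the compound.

mol C = 0.5773 g CO₂ ÷ 44.009 g/mol = 0.013118 mol
mol H = 2 × 0.1182 g H₂O ÷ 18.015 g/mol = 0.013122 mol
From the AgBr data: mol Br per gram of compound = (1.261 ÷ 187.772) ÷ 0.5804 = 0.011571 mol/g, so in the 2.267 g combustion sample mol Br = 0.026231 mol
Divide by the smallest (0.013118 mol): C 1.000, H 1.000, Br 2.000

CHBr2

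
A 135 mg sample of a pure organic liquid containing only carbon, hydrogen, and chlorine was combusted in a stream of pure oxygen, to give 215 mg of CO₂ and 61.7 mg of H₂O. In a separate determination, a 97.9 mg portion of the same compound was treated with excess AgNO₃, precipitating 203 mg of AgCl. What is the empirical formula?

mol C = 0.215 g CO₂ ÷ 44.009 g/mol = 0.004885 mol
mol H = 2 × 0.0617 g H₂O ÷ 18.015 g/mol = 0.006850 mol
From the AgCl data: mol Cl per gram of compound = (0.203 ÷ 143.318) ÷ 0.0979 = 0.01447 mol/g, so in the 0.135 g combustion sample mol Cl = 0.001953 mol
Divide by the smallest (0.001953 mol): C 2.501, H 3.507, Cl 1.000
Multiplying each by 2 gives whole numbers: C 5.00, H 7.01, Cl 2.00

C5H7Cl2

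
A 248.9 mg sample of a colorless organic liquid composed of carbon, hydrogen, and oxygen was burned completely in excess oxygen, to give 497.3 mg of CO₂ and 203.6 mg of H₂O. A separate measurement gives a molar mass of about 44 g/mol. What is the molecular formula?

C2H4O

mol C = 0.4973 g CO₂ ÷ 44.009 g/mol = 0.011300 mol
mol H = 2 × 0.2036 g H₂O ÷ 18.015 g/mol = 0.022603 mol
mass O = 0.2489 − (0.13572 + 0.022784) = 0.090392 g → mol O = 0.090392 ÷ 15.999 = 0.0056499 mol
Divide by the smallest (0.0056499 mol): C 2.000, H 4.001, O 1.000
Empirical formula: C2H4O
Empirical-formula mass = 44.05 g/mol; 44 ÷ 44.05 ≈ 1, so the molecular formula is C2H4O.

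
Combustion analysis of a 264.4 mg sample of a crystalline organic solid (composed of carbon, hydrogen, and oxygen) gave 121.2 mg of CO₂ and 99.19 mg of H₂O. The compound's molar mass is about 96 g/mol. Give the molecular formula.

CH4O5

mol C = 0.1212 g CO₂ ÷ 44.009 g/mol = 0.0027540 mol
mol H = 2 × 0.09919 g H₂O ÷ 18.015 g/mol = 0.011012 mol
mass O = 0.2644 − (0.033078 + 0.011100) = 0.22022 g → mol O = 0.22022 ÷ 15.999 = 0.013765 mol
Divide by the smallest (0.0027540 mol): C 1.000, H 3.999, O 4.998
Empirical formula: CH4O5
Empirical-formula mass = 96.04 g/mol; 96 ÷ 96.04 ≈ 1, so the molecular formula is CH4O5.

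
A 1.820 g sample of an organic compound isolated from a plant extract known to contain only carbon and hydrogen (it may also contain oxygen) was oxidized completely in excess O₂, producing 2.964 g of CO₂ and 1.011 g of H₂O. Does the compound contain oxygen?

mol C = 2.964 g CO₂ ÷ 44.009 g/mol = 0.067350 mol
mol H = 2 × 1.011 g H₂O ÷ 18.015 g/mol = 0.11224 mol
C and H account for only 0.92208 g of the 1.820 g sample; the remaining 0.89792 g must be oxygen.

yes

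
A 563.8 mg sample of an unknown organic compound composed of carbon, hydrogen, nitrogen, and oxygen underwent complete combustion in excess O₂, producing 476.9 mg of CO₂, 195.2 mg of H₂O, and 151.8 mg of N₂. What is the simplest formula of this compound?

mol C = 0.4769 g CO₂ ÷ 44.009 g/mol = 0.010836 mol
mol H = 2 × 0.1952 g H₂O ÷ 18.015 g/mol = 0.021671 mol
mol N = 2 × 0.1518 g N₂ ÷ 28.014 g/mol = 0.010837 mol
mass O = 0.5638 − (0.13016 + 0.021844 + 0.15180) = 0.26000 g → mol O = 0.26000 ÷ 15.999 = 0.016251 mol
Divide by the smallest (0.010836 mol): C 1.000, H 2.000, N 1.000, O 1.500
Multiplying each by 2 gives whole numbers: C 2.00, H 4.00, N 2.00, O 3.00

C2H4N2O3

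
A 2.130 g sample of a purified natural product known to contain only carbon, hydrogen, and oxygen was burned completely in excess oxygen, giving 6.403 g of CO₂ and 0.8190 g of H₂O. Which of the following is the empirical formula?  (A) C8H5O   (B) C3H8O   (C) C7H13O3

mol C = 6.403 g CO₂ ÷ 44.009 g/mol = 0.14549 mol
mol H = 2 × 0.8190 g H₂O ÷ 18.015 g/mol = 0.090924 mol
mass O = 2.130 − (1.7475 + 0.091652) = 0.29083 g → mol O = 0.29083 ÷ 15.999 = 0.018178 mol
Divide by the smallest (0.018178 mol): C 8.004, H 5.002, O 1.000

(A) C8H5O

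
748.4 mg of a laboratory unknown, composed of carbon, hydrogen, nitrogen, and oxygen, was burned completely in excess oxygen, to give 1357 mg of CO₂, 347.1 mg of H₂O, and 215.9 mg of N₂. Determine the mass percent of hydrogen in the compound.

5.19%

mol C = 1.357 g CO₂ ÷ 44.009 g/mol = 0.030835 mol
mol H = 2 × 0.3471 g H₂O ÷ 18.015 g/mol = 0.038535 mol
mol N = 2 × 0.2159 g N₂ ÷ 28.014 g/mol = 0.015414 mol
mass O = 0.7484 − (0.37035 + 0.038843 + 0.21590) = 0.12330 g → mol O = 0.12330 ÷ 15.999 = 0.0077069 mol
mass % H = 0.038843 g ÷ 0.7484 g × 100%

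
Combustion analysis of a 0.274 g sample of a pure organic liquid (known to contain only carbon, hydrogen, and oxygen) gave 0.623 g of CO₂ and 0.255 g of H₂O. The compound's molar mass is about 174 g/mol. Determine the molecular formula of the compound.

C9H18O3

mol C = 0.623 g CO₂ ÷ 44.009 g/mol = 0.01416 mol
mol H = 2 × 0.255 g H₂O ÷ 18.015 g/mol = 0.02831 mol
mass O = 0.274 − (0.1700 + 0.02854) = 0.07543 g → mol O = 0.07543 ÷ 15.999 = 0.004715 mol
Divide by the smallest (0.004715 mol): C 3.002, H 6.004, O 1.000
Empirical formula: C3H6O
Empirical-formula mass = 58.08 g/mol; 174 ÷ 58.08 ≈ 3, so the molecular formula is C9H18O3.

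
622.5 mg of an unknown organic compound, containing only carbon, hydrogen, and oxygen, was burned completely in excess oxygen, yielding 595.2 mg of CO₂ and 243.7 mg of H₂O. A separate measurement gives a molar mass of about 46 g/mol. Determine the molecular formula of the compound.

CH2O2

mol C = 0.5952 g CO₂ ÷ 44.009 g/mol = 0.013525 mol
mol H = 2 × 0.2437 g H₂O ÷ 18.015 g/mol = 0.027055 mol
mass O = 0.6225 − (0.16244 + 0.027272) = 0.43279 g → mol O = 0.43279 ÷ 15.999 = 0.027051 mol
Divide by the smallest (0.013525 mol): C 1.000, H 2.000, O 2.000
Empirical formula: CH2O2
Empirical-formula mass = 46.02 g/mol; 46 ÷ 46.02 ≈ 1, so the molecular formula is CH2O2.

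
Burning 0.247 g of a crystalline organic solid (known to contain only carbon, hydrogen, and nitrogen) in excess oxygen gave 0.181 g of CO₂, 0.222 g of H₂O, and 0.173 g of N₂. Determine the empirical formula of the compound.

CH6N3

mol C = 0.181 g CO₂ ÷ 44.009 g/mol = 0.004113 mol
mol H = 2 × 0.222 g H₂O ÷ 18.015 g/mol = 0.02465 mol
mol N = 2 × 0.173 g N₂ ÷ 28.014 g/mol = 0.01235 mol
Divide by the smallest (0.004113 mol): C 1.000, H 5.993, N 3.003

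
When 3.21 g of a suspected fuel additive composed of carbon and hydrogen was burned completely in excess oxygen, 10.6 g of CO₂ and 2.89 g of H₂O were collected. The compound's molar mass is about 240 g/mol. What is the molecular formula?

C18H24

mol C = 10.6 g CO₂ ÷ 44.009 g/mol = 0.2409 mol
mol H = 2 × 2.89 g H₂O ÷ 18.015 g/mol = 0.3208 mol
Divide by the smallest (0.2409 mol): C 1.000, H 1.332
Multiplying each by 3 gives whole numbers: C 3.00, H 4.00
Empirical formula: C3H4
Empirical-formula mass = 40.06 g/mol; 240 ÷ 40.06 ≈ 6, so the molecular formula is C18H24.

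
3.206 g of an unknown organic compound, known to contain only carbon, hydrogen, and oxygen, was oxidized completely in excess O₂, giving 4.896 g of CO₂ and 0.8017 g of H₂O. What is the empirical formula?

C5H4O5

mol C = 4.896 g CO₂ ÷ 44.009 g/mol = 0.11125 mol
mol H = 2 × 0.8017 g H₂O ÷ 18.015 g/mol = 0.089004 mol
mass O = 3.206 − (1.3362 + 0.089716) = 1.7801 g → mol O = 1.7801 ÷ 15.999 = 0.11126 mol
Divide by the smallest (0.089004 mol): C 1.250, H 1.000, O 1.250
Multiplying each by 4 gives whole numbers: C 5.00, H 4.00, O 5.00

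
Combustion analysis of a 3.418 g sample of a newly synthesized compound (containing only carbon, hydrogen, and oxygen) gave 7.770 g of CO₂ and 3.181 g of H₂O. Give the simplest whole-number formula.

mol C = 7.770 g CO₂ ÷ 44.009 g/mol = 0.17655 mol
mol H = 2 × 3.181 g H₂O ÷ 18.015 g/mol = 0.35315 mol
mass O = 3.418 − (2.1206 + 0.35598) = 0.94142 g → mol O = 0.94142 ÷ 15.999 = 0.058843 mol
Divide by the smallest (0.058843 mol): C 3.000, H 6.002, O 1.000

C3H6O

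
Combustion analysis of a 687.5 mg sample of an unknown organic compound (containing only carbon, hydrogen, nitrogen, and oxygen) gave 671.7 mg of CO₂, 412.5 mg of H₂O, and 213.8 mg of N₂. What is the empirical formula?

mol C = 0.6717 g CO₂ ÷ 44.009 g/mol = 0.015263 mol
mol H = 2 × 0.4125 g H₂O ÷ 18.015 g/mol = 0.045795 mol
mol N = 2 × 0.2138 g N₂ ÷ 28.014 g/mol = 0.015264 mol
mass O = 0.6875 − (0.18332 + 0.046162 + 0.21380) = 0.24422 g → mol O = 0.24422 ÷ 15.999 = 0.015265 mol
Divide by the smallest (0.015263 mol): C 1.000, H 3.000, N 1.000, O 1.000

CH3NO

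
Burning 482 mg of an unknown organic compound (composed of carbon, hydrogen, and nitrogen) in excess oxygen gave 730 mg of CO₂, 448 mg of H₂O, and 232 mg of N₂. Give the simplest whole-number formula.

mol C = 0.730 g CO₂ ÷ 44.009 g/mol = 0.01659 mol
mol H = 2 × 0.448 g H₂O ÷ 18.015 g/mol = 0.04974 mol
mol N = 2 × 0.232 g N₂ ÷ 28.014 g/mol = 0.01656 mol
Divide by the smallest (0.01656 mol): C 1.001, H 3.003, N 1.000

CH3N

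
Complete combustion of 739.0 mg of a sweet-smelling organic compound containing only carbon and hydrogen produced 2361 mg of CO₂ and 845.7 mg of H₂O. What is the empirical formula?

mol C = 2.361 g CO₂ ÷ 44.009 g/mol = 0.053648 mol
mol H = 2 × 0.8457 g H₂O ÷ 18.015 g/mol = 0.093888 mol
Divide by the smallest (0.053648 mol): C 1.000, H 1.750
Multiplying each by 4 gives whole numbers: C 4.00, H 7.00

C4H7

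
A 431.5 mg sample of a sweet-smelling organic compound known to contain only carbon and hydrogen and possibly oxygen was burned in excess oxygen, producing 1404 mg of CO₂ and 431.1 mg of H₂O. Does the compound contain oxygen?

mol C = 1.404 g CO₂ ÷ 44.009 g/mol = 0.031903 mol
mol H = 2 × 0.4311 g H₂O ÷ 18.015 g/mol = 0.047860 mol
C and H together account for 0.43142 g — essentially the entire 0.4315 g sample — so the compound contains no oxygen.

no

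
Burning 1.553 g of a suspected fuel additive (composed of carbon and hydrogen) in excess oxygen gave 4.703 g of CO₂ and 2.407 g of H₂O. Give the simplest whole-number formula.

C2H5

mol C = 4.703 g CO₂ ÷ 44.009 g/mol = 0.10686 mol
mol H = 2 × 2.407 g H₂O ÷ 18.015 g/mol = 0.26722 mol
Divide by the smallest (0.10686 mol): C 1.000, H 2.501
Multiplying each by 2 gives whole numbers: C 2.00, H 5.00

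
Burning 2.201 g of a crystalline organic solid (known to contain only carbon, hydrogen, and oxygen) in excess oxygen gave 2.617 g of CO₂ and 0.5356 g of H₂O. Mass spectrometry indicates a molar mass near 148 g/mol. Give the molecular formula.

mol C = 2.617 g CO₂ ÷ 44.009 g/mol = 0.059465 mol
mol H = 2 × 0.5356 g H₂O ÷ 18.015 g/mol = 0.059462 mol
mass O = 2.201 − (0.71424 + 0.059937) = 1.4268 g → mol O = 1.4268 ÷ 15.999 = 0.089182 mol
Divide by the smallest (0.059462 mol): C 1.000, H 1.000, O 1.500
Multiplying each by 2 gives whole numbers: C 2.00, H 2.00, O 3.00
Empirical formula: C2H2O3
Empirical-formula mass = 74.03 g/mol; 148 ÷ 74.03 ≈ 2, so the molecular formula is C4H4O6.

C4H4O6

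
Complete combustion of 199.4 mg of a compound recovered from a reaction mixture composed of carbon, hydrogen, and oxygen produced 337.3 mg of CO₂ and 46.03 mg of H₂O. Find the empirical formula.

C6H4O5

mol C = 0.3373 g CO₂ ÷ 44.009 g/mol = 0.0076643 mol
mol H = 2 × 0.04603 g H₂O ÷ 18.015 g/mol = 0.0051102 mol
mass O = 0.1994 − (0.092056 + 0.0051511) = 0.10219 g → mol O = 0.10219 ÷ 15.999 = 0.0063874 mol
Divide by the smallest (0.0051102 mol): C 1.500, H 1.000, O 1.250
Multiplying each by 4 gives whole numbers: C 6.00, H 4.00, O 5.00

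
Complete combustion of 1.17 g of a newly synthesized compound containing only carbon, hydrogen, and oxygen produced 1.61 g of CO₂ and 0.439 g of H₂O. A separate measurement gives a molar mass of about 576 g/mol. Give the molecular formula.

mol C = 1.61 g CO₂ ÷ 44.009 g/mol = 0.03658 mol
mol H = 2 × 0.439 g H₂O ÷ 18.015 g/mol = 0.04874 mol
mass O = 1.17 − (0.4394 + 0.04913) = 0.6815 g → mol O = 0.6815 ÷ 15.999 = 0.04259 mol
Divide by the smallest (0.03658 mol): C 1.000, H 1.332, O 1.164
Multiplying each by 6 gives whole numbers: C 6.00, H 7.99, O 6.99
Empirical formula: C6H8O7
Empirical-formula mass = 192.12 g/mol; 576 ÷ 192.12 ≈ 3, so the molecular formula is C18H24O21.

C18H24O21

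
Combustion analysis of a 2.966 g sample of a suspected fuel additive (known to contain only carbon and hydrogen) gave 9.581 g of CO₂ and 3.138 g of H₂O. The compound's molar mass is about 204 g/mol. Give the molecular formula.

C15H24

mol C = 9.581 g CO₂ ÷ 44.009 g/mol = 0.21771 mol
mol H = 2 × 3.138 g H₂O ÷ 18.015 g/mol = 0.34838 mol
Divide by the smallest (0.21771 mol): C 1.000, H 1.600
Multiplying each by 5 gives whole numbers: C 5.00, H 8.00
Empirical formula: C5H8
Empirical-formula mass = 68.12 g/mol; 204 ÷ 68.12 ≈ 3, so the molecular formula is C15H24.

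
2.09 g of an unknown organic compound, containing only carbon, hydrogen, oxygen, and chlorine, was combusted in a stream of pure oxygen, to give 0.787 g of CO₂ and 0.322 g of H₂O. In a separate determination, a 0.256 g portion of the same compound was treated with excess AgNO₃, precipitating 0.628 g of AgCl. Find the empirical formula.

mol C = 0.787 g CO₂ ÷ 44.009 g/mol = 0.01788 mol
mol H = 2 × 0.322 g H₂O ÷ 18.015 g/mol = 0.03575 mol
From the AgCl data: mol Cl per gram of compound = (0.628 ÷ 143.318) ÷ 0.256 = 0.01712 mol/g, so in the 2.09 g combustion sample mol Cl = 0.03577 mol
mass O = 2.09 − (0.2148 + 0.03603 + 1.268) = 0.5710 g → mol O = 0.5710 ÷ 15.999 = 0.03569 mol
Divide by the smallest (0.01788 mol): C 1.000, H 1.999, Cl 2.000, O 1.996

CH2Cl2O2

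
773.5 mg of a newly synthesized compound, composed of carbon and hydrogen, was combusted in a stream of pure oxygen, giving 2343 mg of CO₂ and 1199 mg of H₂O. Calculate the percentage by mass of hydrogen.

17.35%

mol C = 2.343 g CO₂ ÷ 44.009 g/mol = 0.053239 mol
mol H = 2 × 1.199 g H₂O ÷ 18.015 g/mol = 0.13311 mol
mass % H = 0.13418 g ÷ 0.7735 g × 100%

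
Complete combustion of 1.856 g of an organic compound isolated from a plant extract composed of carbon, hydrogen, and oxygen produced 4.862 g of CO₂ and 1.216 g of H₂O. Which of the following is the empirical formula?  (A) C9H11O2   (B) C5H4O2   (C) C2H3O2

mol C = 4.862 g CO₂ ÷ 44.009 g/mol = 0.11048 mol
mol H = 2 × 1.216 g H₂O ÷ 18.015 g/mol = 0.13500 mol
mass O = 1.856 − (1.3269 + 0.13608) = 0.39298 g → mol O = 0.39298 ÷ 15.999 = 0.024563 mol
Divide by the smallest (0.024563 mol): C 4.498, H 5.496, O 1.000
Multiplying each by 2 gives whole numbers: C 9.00, H 10.99, O 2.00

(A) C9H11O2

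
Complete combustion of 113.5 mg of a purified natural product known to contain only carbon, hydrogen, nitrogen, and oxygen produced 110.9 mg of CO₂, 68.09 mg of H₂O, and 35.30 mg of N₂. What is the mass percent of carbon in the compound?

mol C = 0.1109 g CO₂ ÷ 44.009 g/mol = 0.0025199 mol
mol H = 2 × 0.06809 g H₂O ÷ 18.015 g/mol = 0.0075593 mol
mol N = 2 × 0.03530 g N₂ ÷ 28.014 g/mol = 0.0025202 mol
mass O = 0.1135 − (0.030267 + 0.0076197 + 0.035300) = 0.040313 g → mol O = 0.040313 ÷ 15.999 = 0.0025197 mol
mass % C = 0.030267 g ÷ 0.1135 g × 100%

26.67%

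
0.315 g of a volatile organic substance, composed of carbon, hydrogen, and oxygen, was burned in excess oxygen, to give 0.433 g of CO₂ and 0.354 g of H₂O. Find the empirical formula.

CH4O

mol C = 0.433 g CO₂ ÷ 44.009 g/mol = 0.009839 mol
mol H = 2 × 0.354 g H₂O ÷ 18.015 g/mol = 0.03930 mol
mass O = 0.315 − (0.1182 + 0.03961) = 0.1572 g → mol O = 0.1572 ÷ 15.999 = 0.009826 mol
Divide by the smallest (0.009826 mol): C 1.001, H 4.000, O 1.000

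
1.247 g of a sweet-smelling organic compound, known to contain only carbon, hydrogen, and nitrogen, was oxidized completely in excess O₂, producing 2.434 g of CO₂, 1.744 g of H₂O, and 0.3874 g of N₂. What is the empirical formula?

C2H7N

mol C = 2.434 g CO₂ ÷ 44.009 g/mol = 0.055307 mol
mol H = 2 × 1.744 g H₂O ÷ 18.015 g/mol = 0.19362 mol
mol N = 2 × 0.3874 g N₂ ÷ 28.014 g/mol = 0.027658 mol
Divide by the smallest (0.027658 mol): C 2.000, H 7.000, N 1.000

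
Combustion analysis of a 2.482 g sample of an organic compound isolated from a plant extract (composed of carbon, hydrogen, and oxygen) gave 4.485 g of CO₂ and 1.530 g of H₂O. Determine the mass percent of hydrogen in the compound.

mol C = 4.485 g CO₂ ÷ 44.009 g/mol = 0.10191 mol
mol H = 2 × 1.530 g H₂O ÷ 18.015 g/mol = 0.16986 mol
mass O = 2.482 − (1.2241 + 0.17122) = 1.0867 g → mol O = 1.0867 ÷ 15.999 = 0.067925 mol
mass % H = 0.17122 g ÷ 2.482 g × 100%

6.90%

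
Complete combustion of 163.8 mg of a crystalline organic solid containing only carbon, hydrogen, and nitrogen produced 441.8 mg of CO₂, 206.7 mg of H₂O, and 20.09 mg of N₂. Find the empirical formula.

C7H16N

mol C = 0.4418 g CO₂ ÷ 44.009 g/mol = 0.010039 mol
mol H = 2 × 0.2067 g H₂O ÷ 18.015 g/mol = 0.022948 mol
mol N = 2 × 0.02009 g N₂ ÷ 28.014 g/mol = 0.0014343 mol
Divide by the smallest (0.0014343 mol): C 6.999, H 15.999, N 1.000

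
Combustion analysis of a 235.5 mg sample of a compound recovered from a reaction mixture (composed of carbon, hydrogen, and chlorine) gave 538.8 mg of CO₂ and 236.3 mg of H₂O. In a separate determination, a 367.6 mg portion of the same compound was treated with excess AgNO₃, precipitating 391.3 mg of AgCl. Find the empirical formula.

mol C = 0.5388 g CO₂ ÷ 44.009 g/mol = 0.012243 mol
mol H = 2 × 0.2363 g H₂O ÷ 18.015 g/mol = 0.026234 mol
From the AgCl data: mol Cl per gram of compound = (0.3913 ÷ 143.318) ÷ 0.3676 = 0.0074273 mol/g, so in the 0.2355 g combustion sample mol Cl = 0.0017491 mol
Divide by the smallest (0.0017491 mol): C 6.999, H 14.998, Cl 1.000

C7H15Cl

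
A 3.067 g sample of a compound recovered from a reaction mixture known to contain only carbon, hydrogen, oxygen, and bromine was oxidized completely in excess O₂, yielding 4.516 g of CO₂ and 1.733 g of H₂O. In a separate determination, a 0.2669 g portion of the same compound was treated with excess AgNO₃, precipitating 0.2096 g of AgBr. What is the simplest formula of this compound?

mol C = 4.516 g CO₂ ÷ 44.009 g/mol = 0.10262 mol
mol H = 2 × 1.733 g H₂O ÷ 18.015 g/mol = 0.19240 mol
From the AgBr data: mol Br per gram of compound = (0.2096 ÷ 187.772) ÷ 0.2669 = 0.0041823 mol/g, so in the 3.067 g combustion sample mol Br = 0.012827 mol
mass O = 3.067 − (1.2325 + 0.19393 + 1.0249) = 0.61562 g → mol O = 0.61562 ÷ 15.999 = 0.038479 mol
Divide by the smallest (0.012827 mol): C 8.000, H 14.999, Br 1.000, O 3.000

C8H15BrO3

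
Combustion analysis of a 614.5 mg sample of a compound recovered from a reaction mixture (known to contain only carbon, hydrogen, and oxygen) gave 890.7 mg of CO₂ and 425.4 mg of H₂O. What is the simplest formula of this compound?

mol C = 0.8907 g CO₂ ÷ 44.009 g/mol = 0.020239 mol
mol H = 2 × 0.4254 g H₂O ÷ 18.015 g/mol = 0.047227 mol
mass O = 0.6145 − (0.24309 + 0.047605) = 0.32380 g → mol O = 0.32380 ÷ 15.999 = 0.020239 mol
Divide by the smallest (0.020239 mol): C 1.000, H 2.333, O 1.000
Multiplying each by 3 gives whole numbers: C 3.00, H 7.00, O 3.00

C3H7O3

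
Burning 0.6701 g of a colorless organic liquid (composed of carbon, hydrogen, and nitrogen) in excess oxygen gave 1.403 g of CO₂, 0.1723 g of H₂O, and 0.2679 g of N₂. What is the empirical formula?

C5H3N3

mol C = 1.403 g CO₂ ÷ 44.009 g/mol = 0.031880 mol
mol H = 2 × 0.1723 g H₂O ÷ 18.015 g/mol = 0.019129 mol
mol N = 2 × 0.2679 g N₂ ÷ 28.014 g/mol = 0.019126 mol
Divide by the smallest (0.019126 mol): C 1.667, H 1.000, N 1.000
Multiplying each by 3 gives whole numbers: C 5.00, H 3.00, N 3.00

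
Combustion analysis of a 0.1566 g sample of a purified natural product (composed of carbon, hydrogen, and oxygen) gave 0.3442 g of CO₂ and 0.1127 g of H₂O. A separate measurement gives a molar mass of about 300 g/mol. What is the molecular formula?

mol C = 0.3442 g CO₂ ÷ 44.009 g/mol = 0.0078211 mol
mol H = 2 × 0.1127 g H₂O ÷ 18.015 g/mol = 0.012512 mol
mass O = 0.1566 − (0.093940 + 0.012612) = 0.050049 g → mol O = 0.050049 ÷ 15.999 = 0.0031282 mol
Divide by the smallest (0.0031282 mol): C 2.500, H 4.000, O 1.000
Multiplying each by 2 gives whole numbers: C 5.00, H 8.00, O 2.00
Empirical formula: C5H8O2
Empirical-formula mass = 100.12 g/mol; 300 ÷ 100.12 ≈ 3, so the molecular formula is C15H24O6.

C15H24O6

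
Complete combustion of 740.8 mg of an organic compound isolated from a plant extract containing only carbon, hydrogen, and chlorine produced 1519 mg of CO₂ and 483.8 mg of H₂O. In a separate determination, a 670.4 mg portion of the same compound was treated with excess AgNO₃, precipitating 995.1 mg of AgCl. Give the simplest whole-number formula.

C9H14Cl2

mol C = 1.519 g CO₂ ÷ 44.009 g/mol = 0.034516 mol
mol H = 2 × 0.4838 g H₂O ÷ 18.015 g/mol = 0.053711 mol
From the AgCl data: mol Cl per gram of compound = (0.9951 ÷ 143.318) ÷ 0.6704 = 0.010357 mol/g, so in the 0.7408 g combustion sample mol Cl = 0.0076724 mol
Divide by the smallest (0.0076724 mol): C 4.499, H 7.000, Cl 1.000
Multiplying each by 2 gives whole numbers: C 9.00, H 14.00, Cl 2.00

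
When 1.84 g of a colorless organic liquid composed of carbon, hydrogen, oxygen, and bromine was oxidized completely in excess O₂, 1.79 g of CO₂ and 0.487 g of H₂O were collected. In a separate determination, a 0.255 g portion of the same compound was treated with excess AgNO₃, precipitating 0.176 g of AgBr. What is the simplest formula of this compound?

C6H8BrO7

mol C = 1.79 g CO₂ ÷ 44.009 g/mol = 0.04067 mol
mol H = 2 × 0.487 g H₂O ÷ 18.015 g/mol = 0.05407 mol
From the AgBr data: mol Br per gram of compound = (0.176 ÷ 187.772) ÷ 0.255 = 0.003676 mol/g, so in the 1.84 g combustion sample mol Br = 0.006763 mol
mass O = 1.84 − (0.4885 + 0.05450 + 0.5404) = 0.7566 g → mol O = 0.7566 ÷ 15.999 = 0.04729 mol
Divide by the smallest (0.006763 mol): C 6.014, H 7.994, Br 1.000, O 6.992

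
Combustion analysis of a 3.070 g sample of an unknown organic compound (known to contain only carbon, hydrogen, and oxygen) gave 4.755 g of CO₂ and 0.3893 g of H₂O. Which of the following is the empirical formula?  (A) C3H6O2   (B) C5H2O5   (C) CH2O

mol C = 4.755 g CO₂ ÷ 44.009 g/mol = 0.10805 mol
mol H = 2 × 0.3893 g H₂O ÷ 18.015 g/mol = 0.043220 mol
mass O = 3.070 − (1.2977 + 0.043565) = 1.7287 g → mol O = 1.7287 ÷ 15.999 = 0.10805 mol
Divide by the smallest (0.043220 mol): C 2.500, H 1.000, O 2.500
Multiplying each by 2 gives whole numbers: C 5.00, H 2.00, O 5.00

(B) C5H2O5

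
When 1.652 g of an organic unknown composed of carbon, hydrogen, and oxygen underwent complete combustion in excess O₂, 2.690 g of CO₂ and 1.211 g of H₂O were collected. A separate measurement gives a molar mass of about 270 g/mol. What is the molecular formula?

C10H22O8

mol C = 2.690 g CO₂ ÷ 44.009 g/mol = 0.061124 mol
mol H = 2 × 1.211 g H₂O ÷ 18.015 g/mol = 0.13444 mol
mass O = 1.652 − (0.73416 + 0.13552) = 0.78232 g → mol O = 0.78232 ÷ 15.999 = 0.048898 mol
Divide by the smallest (0.048898 mol): C 1.250, H 2.749, O 1.000
Multiplying each by 4 gives whole numbers: C 5.00, H 11.00, O 4.00
Empirical formula: C5H11O4
Empirical-formula mass = 135.14 g/mol; 270 ÷ 135.14 ≈ 2, so the molecular formula is C10H22O8.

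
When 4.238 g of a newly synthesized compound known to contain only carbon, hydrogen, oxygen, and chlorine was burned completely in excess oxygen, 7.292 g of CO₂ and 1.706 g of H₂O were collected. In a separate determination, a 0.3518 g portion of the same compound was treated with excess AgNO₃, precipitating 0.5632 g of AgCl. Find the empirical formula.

C7H8Cl2O

mol C = 7.292 g CO₂ ÷ 44.009 g/mol = 0.16569 mol
mol H = 2 × 1.706 g H₂O ÷ 18.015 g/mol = 0.18940 mol
From the AgCl data: mol Cl per gram of compound = (0.5632 ÷ 143.318) ÷ 0.3518 = 0.011170 mol/g, so in the 4.238 g combustion sample mol Cl = 0.047340 mol
mass O = 4.238 − (1.9901 + 0.19091 + 1.6782) = 0.37875 g → mol O = 0.37875 ÷ 15.999 = 0.023673 mol
Divide by the smallest (0.023673 mol): C 6.999, H 8.001, Cl 2.000, O 1.000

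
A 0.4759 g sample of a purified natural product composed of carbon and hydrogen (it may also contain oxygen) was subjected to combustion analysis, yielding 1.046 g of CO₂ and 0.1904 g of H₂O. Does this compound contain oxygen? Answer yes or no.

mol C = 1.046 g CO₂ ÷ 44.009 g/mol = 0.023768 mol
mol H = 2 × 0.1904 g H₂O ÷ 18.015 g/mol = 0.021138 mol
C and H account for only 0.30678 g of the 0.4759 g sample; the remaining 0.16912 g must be oxygen.

yes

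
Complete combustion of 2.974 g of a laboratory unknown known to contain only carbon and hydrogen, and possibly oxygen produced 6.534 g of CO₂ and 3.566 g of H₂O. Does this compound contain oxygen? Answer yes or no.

yes

mol C = 6.534 g CO₂ ÷ 44.009 g/mol = 0.14847 mol
mol H = 2 × 3.566 g H₂O ÷ 18.015 g/mol = 0.39589 mol
C and H account for only 2.1823 g of the 2.974 g sample; the remaining 0.79167 g must be oxygen.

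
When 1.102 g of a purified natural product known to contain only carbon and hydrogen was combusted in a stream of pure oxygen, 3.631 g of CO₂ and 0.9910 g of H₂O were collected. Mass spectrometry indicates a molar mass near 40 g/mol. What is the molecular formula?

mol C = 3.631 g CO₂ ÷ 44.009 g/mol = 0.082506 mol
mol H = 2 × 0.9910 g H₂O ÷ 18.015 g/mol = 0.11002 mol
Divide by the smallest (0.082506 mol): C 1.000, H 1.333
Multiplying each by 3 gives whole numbers: C 3.00, H 4.00
Empirical formula: C3H4
Empirical-formula mass = 40.06 g/mol; 40 ÷ 40.06 ≈ 1, so the molecular formula is C3H4.

C3H4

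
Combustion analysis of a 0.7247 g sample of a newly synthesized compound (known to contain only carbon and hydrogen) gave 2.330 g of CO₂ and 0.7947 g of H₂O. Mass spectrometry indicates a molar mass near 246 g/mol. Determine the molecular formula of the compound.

C18H30

mol C = 2.330 g CO₂ ÷ 44.009 g/mol = 0.052944 mol
mol H = 2 × 0.7947 g H₂O ÷ 18.015 g/mol = 0.088226 mol
Divide by the smallest (0.052944 mol): C 1.000, H 1.666
Multiplying each by 3 gives whole numbers: C 3.00, H 5.00
Empirical formula: C3H5
Empirical-formula mass = 41.07 g/mol; 246 ÷ 41.07 ≈ 6, so the molecular formula is C18H30.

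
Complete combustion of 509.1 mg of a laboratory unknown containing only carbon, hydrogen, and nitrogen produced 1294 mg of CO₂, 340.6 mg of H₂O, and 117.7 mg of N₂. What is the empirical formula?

C7H9N2

mol C = 1.294 g CO₂ ÷ 44.009 g/mol = 0.029403 mol
mol H = 2 × 0.3406 g H₂O ÷ 18.015 g/mol = 0.037813 mol
mol N = 2 × 0.1177 g N₂ ÷ 28.014 g/mol = 0.0084029 mol
Divide by the smallest (0.0084029 mol): C 3.499, H 4.500, N 1.000
Multiplying each by 2 gives whole numbers: C 7.00, H 9.00, N 2.00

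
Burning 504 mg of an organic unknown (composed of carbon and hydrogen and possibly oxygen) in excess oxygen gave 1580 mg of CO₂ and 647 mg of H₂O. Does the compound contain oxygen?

mol C = 1.58 g CO₂ ÷ 44.009 g/mol = 0.03590 mol
mol H = 2 × 0.647 g H₂O ÷ 18.015 g/mol = 0.07183 mol
C and H together account for 0.5036 g — essentially the entire 0.504 g sample — so the compound contains no oxygen.

no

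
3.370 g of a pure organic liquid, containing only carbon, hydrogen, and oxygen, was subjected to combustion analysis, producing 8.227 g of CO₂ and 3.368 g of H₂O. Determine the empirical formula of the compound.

C4H8O

mol C = 8.227 g CO₂ ÷ 44.009 g/mol = 0.18694 mol
mol H = 2 × 3.368 g H₂O ÷ 18.015 g/mol = 0.37391 mol
mass O = 3.370 − (2.2453 + 0.37690) = 0.74777 g → mol O = 0.74777 ÷ 15.999 = 0.046739 mol
Divide by the smallest (0.046739 mol): C 4.000, H 8.000, O 1.000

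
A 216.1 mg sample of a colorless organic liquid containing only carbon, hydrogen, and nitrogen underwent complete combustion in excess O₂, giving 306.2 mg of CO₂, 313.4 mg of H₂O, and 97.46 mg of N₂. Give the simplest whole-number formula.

CH5N

mol C = 0.3062 g CO₂ ÷ 44.009 g/mol = 0.0069577 mol
mol H = 2 × 0.3134 g H₂O ÷ 18.015 g/mol = 0.034793 mol
mol N = 2 × 0.09746 g N₂ ÷ 28.014 g/mol = 0.0069579 mol
Divide by the smallest (0.0069577 mol): C 1.000, H 5.001, N 1.000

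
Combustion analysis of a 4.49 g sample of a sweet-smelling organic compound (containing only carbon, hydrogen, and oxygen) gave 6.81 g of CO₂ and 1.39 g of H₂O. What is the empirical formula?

mol C = 6.81 g CO₂ ÷ 44.009 g/mol = 0.1547 mol
mol H = 2 × 1.39 g H₂O ÷ 18.015 g/mol = 0.1543 mol
mass O = 4.49 − (1.859 + 0.1556) = 2.476 g → mol O = 2.476 ÷ 15.999 = 0.1548 mol
Divide by the smallest (0.1543 mol): C 1.003, H 1.000, O 1.003

CHO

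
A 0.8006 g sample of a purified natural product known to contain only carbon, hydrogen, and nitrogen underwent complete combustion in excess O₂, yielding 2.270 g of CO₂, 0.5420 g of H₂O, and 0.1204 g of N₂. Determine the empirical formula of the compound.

C6H7N

mol C = 2.270 g CO₂ ÷ 44.009 g/mol = 0.051580 mol
mol H = 2 × 0.5420 g H₂O ÷ 18.015 g/mol = 0.060172 mol
mol N = 2 × 0.1204 g N₂ ÷ 28.014 g/mol = 0.0085957 mol
Divide by the smallest (0.0085957 mol): C 6.001, H 7.000, N 1.000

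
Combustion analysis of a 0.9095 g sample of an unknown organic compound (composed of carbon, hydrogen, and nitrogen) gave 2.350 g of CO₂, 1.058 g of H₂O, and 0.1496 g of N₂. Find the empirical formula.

C5H11N

mol C = 2.350 g CO₂ ÷ 44.009 g/mol = 0.053398 mol
mol H = 2 × 1.058 g H₂O ÷ 18.015 g/mol = 0.11746 mol
mol N = 2 × 0.1496 g N₂ ÷ 28.014 g/mol = 0.010680 mol
Divide by the smallest (0.010680 mol): C 5.000, H 10.998, N 1.000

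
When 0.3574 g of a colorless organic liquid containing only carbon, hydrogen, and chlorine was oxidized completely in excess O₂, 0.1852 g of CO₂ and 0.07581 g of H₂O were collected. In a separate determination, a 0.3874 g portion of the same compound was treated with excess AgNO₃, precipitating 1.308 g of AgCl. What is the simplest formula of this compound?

CH2Cl2

mol C = 0.1852 g CO₂ ÷ 44.009 g/mol = 0.0042082 mol
mol H = 2 × 0.07581 g H₂O ÷ 18.015 g/mol = 0.0084163 mol
From the AgCl data: mol Cl per gram of compound = (1.308 ÷ 143.318) ÷ 0.3874 = 0.023558 mol/g, so in the 0.3574 g combustion sample mol Cl = 0.0084198 mol
Divide by the smallest (0.0042082 mol): C 1.000, H 2.000, Cl 2.001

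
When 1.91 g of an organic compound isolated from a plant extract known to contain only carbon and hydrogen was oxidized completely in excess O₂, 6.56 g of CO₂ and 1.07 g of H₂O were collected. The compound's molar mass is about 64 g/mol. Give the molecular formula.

mol C = 6.56 g CO₂ ÷ 44.009 g/mol = 0.1491 mol
mol H = 2 × 1.07 g H₂O ÷ 18.015 g/mol = 0.1188 mol
Divide by the smallest (0.1188 mol): C 1.255, H 1.000
Multiplying each by 4 gives whole numbers: C 5.02, H 4.00
Empirical formula: C5H4
Empirical-formula mass = 64.09 g/mol; 64 ÷ 64.09 ≈ 1, so the molecular formula is C5H4.

C5H4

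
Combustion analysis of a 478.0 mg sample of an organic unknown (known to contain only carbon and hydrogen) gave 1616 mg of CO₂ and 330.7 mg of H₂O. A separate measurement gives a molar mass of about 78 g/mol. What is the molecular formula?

mol C = 1.616 g CO₂ ÷ 44.009 g/mol = 0.036720 mol
mol H = 2 × 0.3307 g H₂O ÷ 18.015 g/mol = 0.036714 mol
Divide by the smallest (0.036714 mol): C 1.000, H 1.000
Empirical formula: CH
Empirical-formula mass = 13.02 g/mol; 78 ÷ 13.02 ≈ 6, so the molecular formula is C6H6.

C6H6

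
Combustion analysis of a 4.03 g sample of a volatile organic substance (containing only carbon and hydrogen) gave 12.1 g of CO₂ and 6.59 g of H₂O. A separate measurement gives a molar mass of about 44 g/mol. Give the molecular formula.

mol C = 12.1 g CO₂ ÷ 44.009 g/mol = 0.2749 mol
mol H = 2 × 6.59 g H₂O ÷ 18.015 g/mol = 0.7316 mol
Divide by the smallest (0.2749 mol): C 1.000, H 2.661
Multiplying each by 3 gives whole numbers: C 3.00, H 7.98
Empirical formula: C3H8
Empirical-formula mass = 44.10 g/mol; 44 ÷ 44.10 ≈ 1, so the molecular formula is C3H8.

C3H8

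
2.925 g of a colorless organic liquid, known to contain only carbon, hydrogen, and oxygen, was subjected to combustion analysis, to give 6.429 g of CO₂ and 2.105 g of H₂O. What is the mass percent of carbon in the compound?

59.99%

mol C = 6.429 g CO₂ ÷ 44.009 g/mol = 0.14608 mol
mol H = 2 × 2.105 g H₂O ÷ 18.015 g/mol = 0.23369 mol
mass O = 2.925 − (1.7546 + 0.23556) = 0.93482 g → mol O = 0.93482 ÷ 15.999 = 0.058430 mol
mass % C = 1.7546 g ÷ 2.925 g × 100%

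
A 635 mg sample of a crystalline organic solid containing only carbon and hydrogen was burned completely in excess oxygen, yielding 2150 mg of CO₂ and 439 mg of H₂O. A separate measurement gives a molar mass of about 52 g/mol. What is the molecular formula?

C4H4

mol C = 2.15 g CO₂ ÷ 44.009 g/mol = 0.04885 mol
mol H = 2 × 0.439 g H₂O ÷ 18.015 g/mol = 0.04874 mol
Divide by the smallest (0.04874 mol): C 1.002, H 1.000
Empirical formula: CH
Empirical-formula mass = 13.02 g/mol; 52 ÷ 13.02 ≈ 4, so the molecular formula is C4H4.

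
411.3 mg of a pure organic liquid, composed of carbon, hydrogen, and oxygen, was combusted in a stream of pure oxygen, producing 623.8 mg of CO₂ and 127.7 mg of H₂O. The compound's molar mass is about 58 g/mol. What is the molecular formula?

mol C = 0.6238 g CO₂ ÷ 44.009 g/mol = 0.014174 mol
mol H = 2 × 0.1277 g H₂O ÷ 18.015 g/mol = 0.014177 mol
mass O = 0.4113 − (0.17025 + 0.014290) = 0.22676 g → mol O = 0.22676 ÷ 15.999 = 0.014173 mol
Divide by the smallest (0.014173 mol): C 1.000, H 1.000, O 1.000
Empirical formula: CHO
Empirical-formula mass = 29.02 g/mol; 58 ÷ 29.02 ≈ 2, so the molecular formula is C2H2O2.

C2H2O2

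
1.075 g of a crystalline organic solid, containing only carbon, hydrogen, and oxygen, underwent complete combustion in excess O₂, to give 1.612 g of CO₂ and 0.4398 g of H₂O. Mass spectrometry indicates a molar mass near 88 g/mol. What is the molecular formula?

mol C = 1.612 g CO₂ ÷ 44.009 g/mol = 0.036629 mol
mol H = 2 × 0.4398 g H₂O ÷ 18.015 g/mol = 0.048826 mol
mass O = 1.075 − (0.43995 + 0.049217) = 0.58583 g → mol O = 0.58583 ÷ 15.999 = 0.036617 mol
Divide by the smallest (0.036617 mol): C 1.000, H 1.333, O 1.000
Multiplying each by 3 gives whole numbers: C 3.00, H 4.00, O 3.00
Empirical formula: C3H4O3
Empirical-formula mass = 88.06 g/mol; 88 ÷ 88.06 ≈ 1, so the molecular formula is C3H4O3.

C3H4O3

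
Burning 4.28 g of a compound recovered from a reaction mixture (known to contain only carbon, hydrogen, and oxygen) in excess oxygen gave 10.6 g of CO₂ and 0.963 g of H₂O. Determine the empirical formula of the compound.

C9H4O3

mol C = 10.6 g CO₂ ÷ 44.009 g/mol = 0.2409 mol
mol H = 2 × 0.963 g H₂O ÷ 18.015 g/mol = 0.1069 mol
mass O = 4.28 − (2.893 + 0.1078) = 1.279 g → mol O = 1.279 ÷ 15.999 = 0.07996 mol
Divide by the smallest (0.07996 mol): C 3.012, H 1.337, O 1.000
Multiplying each by 3 gives whole numbers: C 9.04, H 4.01, O 3.00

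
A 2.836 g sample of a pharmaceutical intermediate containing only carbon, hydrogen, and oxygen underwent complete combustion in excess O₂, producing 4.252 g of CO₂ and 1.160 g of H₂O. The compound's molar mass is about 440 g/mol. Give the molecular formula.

C15H20O15

mol C = 4.252 g CO₂ ÷ 44.009 g/mol = 0.096617 mol
mol H = 2 × 1.160 g H₂O ÷ 18.015 g/mol = 0.12878 mol
mass O = 2.836 − (1.1605 + 0.12981) = 1.5457 g → mol O = 1.5457 ÷ 15.999 = 0.096614 mol
Divide by the smallest (0.096614 mol): C 1.000, H 1.333, O 1.000
Multiplying each by 3 gives whole numbers: C 3.00, H 4.00, O 3.00
Empirical formula: C3H4O3
Empirical-formula mass = 88.06 g/mol; 440 ÷ 88.06 ≈ 5, so the molecular formula is C15H20O15.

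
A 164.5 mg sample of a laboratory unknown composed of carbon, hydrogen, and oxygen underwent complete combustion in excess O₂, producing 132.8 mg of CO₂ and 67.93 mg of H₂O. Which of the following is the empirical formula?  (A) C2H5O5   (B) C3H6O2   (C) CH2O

mol C = 0.1328 g CO₂ ÷ 44.009 g/mol = 0.0030176 mol
mol H = 2 × 0.06793 g H₂O ÷ 18.015 g/mol = 0.0075415 mol
mass O = 0.1645 − (0.036244 + 0.0076018) = 0.12065 g → mol O = 0.12065 ÷ 15.999 = 0.0075414 mol
Divide by the smallest (0.0030176 mol): C 1.000, H 2.499, O 2.499
Multiplying each by 2 gives whole numbers: C 2.00, H 5.00, O 5.00

(A) C2H5O5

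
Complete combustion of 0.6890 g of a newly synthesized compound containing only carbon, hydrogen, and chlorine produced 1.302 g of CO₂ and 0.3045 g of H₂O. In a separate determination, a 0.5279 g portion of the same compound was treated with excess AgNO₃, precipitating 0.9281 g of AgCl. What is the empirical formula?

C7H8Cl2

mol C = 1.302 g CO₂ ÷ 44.009 g/mol = 0.029585 mol
mol H = 2 × 0.3045 g H₂O ÷ 18.015 g/mol = 0.033805 mol
From the AgCl data: mol Cl per gram of compound = (0.9281 ÷ 143.318) ÷ 0.5279 = 0.012267 mol/g, so in the 0.6890 g combustion sample mol Cl = 0.0084520 mol
Divide by the smallest (0.0084520 mol): C 3.500, H 4.000, Cl 1.000
Multiplying each by 2 gives whole numbers: C 7.00, H 8.00, Cl 2.00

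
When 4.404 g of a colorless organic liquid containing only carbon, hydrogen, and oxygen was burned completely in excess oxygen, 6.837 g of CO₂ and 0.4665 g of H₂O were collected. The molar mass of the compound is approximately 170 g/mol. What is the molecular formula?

C6H2O6

mol C = 6.837 g CO₂ ÷ 44.009 g/mol = 0.15535 mol
mol H = 2 × 0.4665 g H₂O ÷ 18.015 g/mol = 0.051790 mol
mass O = 4.404 − (1.8660 + 0.052204) = 2.4858 g → mol O = 2.4858 ÷ 15.999 = 0.15537 mol
Divide by the smallest (0.051790 mol): C 3.000, H 1.000, O 3.000
Empirical formula: C3HO3
Empirical-formula mass = 85.04 g/mol; 170 ÷ 85.04 ≈ 2, so the molecular formula is C6H2O6.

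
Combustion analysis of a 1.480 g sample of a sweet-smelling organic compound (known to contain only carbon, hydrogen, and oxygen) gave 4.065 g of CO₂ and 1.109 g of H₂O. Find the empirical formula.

C6H8O

mol C = 4.065 g CO₂ ÷ 44.009 g/mol = 0.092367 mol
mol H = 2 × 1.109 g H₂O ÷ 18.015 g/mol = 0.12312 mol
mass O = 1.480 − (1.1094 + 0.12410) = 0.24647 g → mol O = 0.24647 ÷ 15.999 = 0.015405 mol
Divide by the smallest (0.015405 mol): C 5.996, H 7.992, O 1.000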